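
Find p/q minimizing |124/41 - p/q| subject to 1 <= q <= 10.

3/1

Expand x = 124/41 as a continued fraction with the Euclidean algorithm:
  124 = 3*41 + 1, so a_0 = 3.
  41 = 41*1 + 0, so a_1 = 41.
so x = [3; 41].
Convergents (p_i = a_i*p_{i-1} + p_{i-2}, q_i = a_i*q_{i-1} + q_{i-2} with p_{-2}=0, p_{-1}=1, q_{-2}=1, q_{-1}=0), until the denominator exceeds 10:
  i=0: a_0=3, p_0 = 3*1 + 0 = 3, q_0 = 3*0 + 1 = 1.
  i=1: a_1=41, p_1 = 41*3 + 1 = 124, q_1 = 41*1 + 0 = 41.
q_1 = 41 > 10, so the last convergent with denominator <= 10 is p_0/q_0 = 3/1.
The closest fraction with denominator <= 10 is either p_0/q_0 or the intermediate fraction (k*p_0 + p_{-1})/(k*q_0 + q_{-1}) with the largest k >= 1 whose denominator stays <= 10; these approach x as k grows, and every other convergent or intermediate fraction in range is farther away.
Largest k: floor((10 - q_{-1})/q_0) = floor((10 - 0)/1) = 10 (using the seeds p_{-1} = 1, q_{-1} = 0).
That gives (10*3 + 1)/(10*1 + 0) = 31/10.
Compare the errors: |x - 3/1| = |124*1 - 3*41|/(41*1) = 1/41, and |x - 31/10| = |124*10 - 31*41|/(41*10) = 31/410.
Cross-multiplying, 1*410 = 410 < 1271 = 31*41, so 1/41 is smaller: the convergent 3/1 is closer to x than 31/10.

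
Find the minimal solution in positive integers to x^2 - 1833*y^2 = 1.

(x, y) = (4253783, 99356)

First expand sqrt(1833) as a continued fraction. With x_i = (sqrt(1833) + m_i)/d_i and (m_0, d_0) = (0, 1): a_0 = floor(sqrt(1833)) = 42, since 42^2 = 1764 <= 1833 < 1849 = 43^2.
Iterate m_{i+1} = d_i*a_i - m_i, d_{i+1} = (1833 - m_{i+1}^2)/d_i, a_{i+1} = floor((a_0 + m_{i+1})/d_{i+1}):
  m_1 = 1*42 - 0 = 42, d_1 = (1833 - 42^2)/1 = 69/1 = 69, a_1 = floor((42 + 42)/69) = 1.
  m_2 = 69*1 - 42 = 27, d_2 = (1833 - 27^2)/69 = 1104/69 = 16, a_2 = floor((42 + 27)/16) = 4.
  m_3 = 16*4 - 27 = 37, d_3 = (1833 - 37^2)/16 = 464/16 = 29, a_3 = floor((42 + 37)/29) = 2.
  m_4 = 29*2 - 37 = 21, d_4 = (1833 - 21^2)/29 = 1392/29 = 48, a_4 = floor((42 + 21)/48) = 1.
  m_5 = 48*1 - 21 = 27, d_5 = (1833 - 27^2)/48 = 1104/48 = 23, a_5 = floor((42 + 27)/23) = 3.
  m_6 = 23*3 - 27 = 42, d_6 = (1833 - 42^2)/23 = 69/23 = 3, a_6 = floor((42 + 42)/3) = 28.
  m_7 = 3*28 - 42 = 42, d_7 = (1833 - 42^2)/3 = 69/3 = 23, a_7 = floor((42 + 42)/23) = 3.
  m_8 = 23*3 - 42 = 27, d_8 = (1833 - 27^2)/23 = 1104/23 = 48, a_8 = floor((42 + 27)/48) = 1.
  m_9 = 48*1 - 27 = 21, d_9 = (1833 - 21^2)/48 = 1392/48 = 29, a_9 = floor((42 + 21)/29) = 2.
  m_10 = 29*2 - 21 = 37, d_10 = (1833 - 37^2)/29 = 464/29 = 16, a_10 = floor((42 + 37)/16) = 4.
  m_11 = 16*4 - 37 = 27, d_11 = (1833 - 27^2)/16 = 1104/16 = 69, a_11 = floor((42 + 27)/69) = 1.
  m_12 = 69*1 - 27 = 42, d_12 = (1833 - 42^2)/69 = 69/69 = 1, a_12 = floor((42 + 42)/1) = 84.
  m_13 = 1*84 - 42 = 42, d_13 = (1833 - 42^2)/1 = 69/1 = 69: (m_13, d_13) = (m_1, d_1) = (42, 69), so from here the quotients repeat a_1, ..., a_12; the period length is 12.
So sqrt(1833) = [42; (1, 4, 2, 1, 3, 28, 3, 1, 2, 4, 1, 84)] with period length k = 12.
k is even, so the fundamental solution of x^2 - 1833y^2 = 1 is (p_{k-1}, q_{k-1}) = (p_11, q_11); compute convergents through index 11.
Convergents (p_i = a_i*p_{i-1} + p_{i-2}, q_i = a_i*q_{i-1} + q_{i-2} with p_{-2}=0, p_{-1}=1, q_{-2}=1, q_{-1}=0):
  i=0: a_0=42, p_0 = 42*1 + 0 = 42, q_0 = 42*0 + 1 = 1.
  i=1: a_1=1, p_1 = 1*42 + 1 = 43, q_1 = 1*1 + 0 = 1.
  i=2: a_2=4, p_2 = 4*43 + 42 = 214, q_2 = 4*1 + 1 = 5.
  i=3: a_3=2, p_3 = 2*214 + 43 = 471, q_3 = 2*5 + 1 = 11.
  i=4: a_4=1, p_4 = 1*471 + 214 = 685, q_4 = 1*11 + 5 = 16.
  i=5: a_5=3, p_5 = 3*685 + 471 = 2526, q_5 = 3*16 + 11 = 59.
  i=6: a_6=28, p_6 = 28*2526 + 685 = 71413, q_6 = 28*59 + 16 = 1668.
  i=7: a_7=3, p_7 = 3*71413 + 2526 = 216765, q_7 = 3*1668 + 59 = 5063.
  i=8: a_8=1, p_8 = 1*216765 + 71413 = 288178, q_8 = 1*5063 + 1668 = 6731.
  i=9: a_9=2, p_9 = 2*288178 + 216765 = 793121, q_9 = 2*6731 + 5063 = 18525.
  i=10: a_10=4, p_10 = 4*793121 + 288178 = 3460662, q_10 = 4*18525 + 6731 = 80831.
  i=11: a_11=1, p_11 = 1*3460662 + 793121 = 4253783, q_11 = 1*80831 + 18525 = 99356.
Check: 4253783^2 - 1833*99356^2 = 18094669811089 - 18094669811088 = 1, so (x, y) = (4253783, 99356) solves the equation, and by the theorem it is the least positive solution.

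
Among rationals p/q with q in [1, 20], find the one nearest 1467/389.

49/13

Expand x = 1467/389 as a continued fraction with the Euclidean algorithm:
  1467 = 3*389 + 300, so a_0 = 3.
  389 = 1*300 + 89, so a_1 = 1.
  300 = 3*89 + 33, so a_2 = 3.
  89 = 2*33 + 23, so a_3 = 2.
  33 = 1*23 + 10, so a_4 = 1.
  23 = 2*10 + 3, so a_5 = 2.
  10 = 3*3 + 1, so a_6 = 3.
  3 = 3*1 + 0, so a_7 = 3.
so x = [3; 1, 3, 2, 1, 2, 3, 3].
Convergents (p_i = a_i*p_{i-1} + p_{i-2}, q_i = a_i*q_{i-1} + q_{i-2} with p_{-2}=0, p_{-1}=1, q_{-2}=1, q_{-1}=0), until the denominator exceeds 20:
  i=0: a_0=3, p_0 = 3*1 + 0 = 3, q_0 = 3*0 + 1 = 1.
  i=1: a_1=1, p_1 = 1*3 + 1 = 4, q_1 = 1*1 + 0 = 1.
  i=2: a_2=3, p_2 = 3*4 + 3 = 15, q_2 = 3*1 + 1 = 4.
  i=3: a_3=2, p_3 = 2*15 + 4 = 34, q_3 = 2*4 + 1 = 9.
  i=4: a_4=1, p_4 = 1*34 + 15 = 49, q_4 = 1*9 + 4 = 13.
  i=5: a_5=2, p_5 = 2*49 + 34 = 132, q_5 = 2*13 + 9 = 35.
q_5 = 35 > 20, so the last convergent with denominator <= 20 is p_4/q_4 = 49/13.
The closest fraction with denominator <= 20 is either p_4/q_4 or the intermediate fraction (k*p_4 + p_3)/(k*q_4 + q_3) with the largest k >= 1 whose denominator stays <= 20; these approach x as k grows, and every other convergent or intermediate fraction in range is farther away.
Largest k: floor((20 - q_3)/q_4) = floor((20 - 9)/13) = 0.
Since k = 0, no intermediate fraction beyond p_4/q_4 has denominator <= 20, so the convergent 49/13 is the closest (its error is |1467*13 - 49*389|/(389*13) = 10/5057).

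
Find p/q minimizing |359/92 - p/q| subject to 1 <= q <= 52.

199/51

Expand x = 359/92 as a continued fraction with the Euclidean algorithm:
  359 = 3*92 + 83, so a_0 = 3.
  92 = 1*83 + 9, so a_1 = 1.
  83 = 9*9 + 2, so a_2 = 9.
  9 = 4*2 + 1, so a_3 = 4.
  2 = 2*1 + 0, so a_4 = 2.
so x = [3; 1, 9, 4, 2].
Convergents (p_i = a_i*p_{i-1} + p_{i-2}, q_i = a_i*q_{i-1} + q_{i-2} with p_{-2}=0, p_{-1}=1, q_{-2}=1, q_{-1}=0), until the denominator exceeds 52:
  i=0: a_0=3, p_0 = 3*1 + 0 = 3, q_0 = 3*0 + 1 = 1.
  i=1: a_1=1, p_1 = 1*3 + 1 = 4, q_1 = 1*1 + 0 = 1.
  i=2: a_2=9, p_2 = 9*4 + 3 = 39, q_2 = 9*1 + 1 = 10.
  i=3: a_3=4, p_3 = 4*39 + 4 = 160, q_3 = 4*10 + 1 = 41.
  i=4: a_4=2, p_4 = 2*160 + 39 = 359, q_4 = 2*41 + 10 = 92.
q_4 = 92 > 52, so the last convergent with denominator <= 52 is p_3/q_3 = 160/41.
The closest fraction with denominator <= 52 is either p_3/q_3 or the intermediate fraction (k*p_3 + p_2)/(k*q_3 + q_2) with the largest k >= 1 whose denominator stays <= 52; these approach x as k grows, and every other convergent or intermediate fraction in range is farther away.
Largest k: floor((52 - q_2)/q_3) = floor((52 - 10)/41) = 1.
That gives (1*160 + 39)/(1*41 + 10) = 199/51.
Compare the errors: |x - 160/41| = |359*41 - 160*92|/(92*41) = 1/3772, and |x - 199/51| = |359*51 - 199*92|/(92*51) = 1/4692.
Cross-multiplying, 1*3772 = 3772 < 4692 = 1*4692, so 1/4692 is smaller: the intermediate fraction 199/51 is closer to x than 160/41.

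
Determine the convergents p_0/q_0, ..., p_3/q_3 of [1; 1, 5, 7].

Using the convergent recurrence p_i = a_i*p_{i-1} + p_{i-2}, q_i = a_i*q_{i-1} + q_{i-2} with p_{-2}=0, p_{-1}=1, q_{-2}=1, q_{-1}=0:
  i=0: a_0=1, p_0 = 1*1 + 0 = 1, q_0 = 1*0 + 1 = 1.
  i=1: a_1=1, p_1 = 1*1 + 1 = 2, q_1 = 1*1 + 0 = 1.
  i=2: a_2=5, p_2 = 5*2 + 1 = 11, q_2 = 5*1 + 1 = 6.
  i=3: a_3=7, p_3 = 7*11 + 2 = 79, q_3 = 7*6 + 1 = 43.

1/1, 2/1, 11/6, 79/43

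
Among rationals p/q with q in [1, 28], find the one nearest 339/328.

Expand x = 339/328 as a continued fraction with the Euclidean algorithm:
  339 = 1*328 + 11, so a_0 = 1.
  328 = 29*11 + 9, so a_1 = 29.
  11 = 1*9 + 2, so a_2 = 1.
  9 = 4*2 + 1, so a_3 = 4.
  2 = 2*1 + 0, so a_4 = 2.
so x = [1; 29, 1, 4, 2].
Convergents (p_i = a_i*p_{i-1} + p_{i-2}, q_i = a_i*q_{i-1} + q_{i-2} with p_{-2}=0, p_{-1}=1, q_{-2}=1, q_{-1}=0), until the denominator exceeds 28:
  i=0: a_0=1, p_0 = 1*1 + 0 = 1, q_0 = 1*0 + 1 = 1.
  i=1: a_1=29, p_1 = 29*1 + 1 = 30, q_1 = 29*1 + 0 = 29.
q_1 = 29 > 28, so the last convergent with denominator <= 28 is p_0/q_0 = 1/1.
The closest fraction with denominator <= 28 is either p_0/q_0 or the intermediate fraction (k*p_0 + p_{-1})/(k*q_0 + q_{-1}) with the largest k >= 1 whose denominator stays <= 28; these approach x as k grows, and every other convergent or intermediate fraction in range is farther away.
Largest k: floor((28 - q_{-1})/q_0) = floor((28 - 0)/1) = 28 (using the seeds p_{-1} = 1, q_{-1} = 0).
That gives (28*1 + 1)/(28*1 + 0) = 29/28.
Compare the errors: |x - 1/1| = |339*1 - 1*328|/(328*1) = 11/328, and |x - 29/28| = |339*28 - 29*328|/(328*28) = 20/9184.
Cross-multiplying, 20*328 = 6560 < 101024 = 11*9184, so 20/9184 is smaller: the intermediate fraction 29/28 is closer to x than 1/1.

29/28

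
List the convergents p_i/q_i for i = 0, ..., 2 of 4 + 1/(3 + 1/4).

4/1, 13/3, 56/13

Using the convergent recurrence p_i = a_i*p_{i-1} + p_{i-2}, q_i = a_i*q_{i-1} + q_{i-2} with p_{-2}=0, p_{-1}=1, q_{-2}=1, q_{-1}=0:
  i=0: a_0=4, p_0 = 4*1 + 0 = 4, q_0 = 4*0 + 1 = 1.
  i=1: a_1=3, p_1 = 3*4 + 1 = 13, q_1 = 3*1 + 0 = 3.
  i=2: a_2=4, p_2 = 4*13 + 4 = 56, q_2 = 4*3 + 1 = 13.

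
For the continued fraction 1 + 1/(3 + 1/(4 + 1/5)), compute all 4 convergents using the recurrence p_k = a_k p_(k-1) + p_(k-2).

Using the convergent recurrence p_i = a_i*p_{i-1} + p_{i-2}, q_i = a_i*q_{i-1} + q_{i-2} with p_{-2}=0, p_{-1}=1, q_{-2}=1, q_{-1}=0:
  i=0: a_0=1, p_0 = 1*1 + 0 = 1, q_0 = 1*0 + 1 = 1.
  i=1: a_1=3, p_1 = 3*1 + 1 = 4, q_1 = 3*1 + 0 = 3.
  i=2: a_2=4, p_2 = 4*4 + 1 = 17, q_2 = 4*3 + 1 = 13.
  i=3: a_3=5, p_3 = 5*17 + 4 = 89, q_3 = 5*13 + 3 = 68.

1/1, 4/3, 17/13, 89/68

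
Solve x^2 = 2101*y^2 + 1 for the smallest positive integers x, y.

(x, y) = (13751, 300)

First expand sqrt(2101) as a continued fraction. With x_i = (sqrt(2101) + m_i)/d_i and (m_0, d_0) = (0, 1): a_0 = floor(sqrt(2101)) = 45, since 45^2 = 2025 <= 2101 < 2116 = 46^2.
Iterate m_{i+1} = d_i*a_i - m_i, d_{i+1} = (2101 - m_{i+1}^2)/d_i, a_{i+1} = floor((a_0 + m_{i+1})/d_{i+1}):
  m_1 = 1*45 - 0 = 45, d_1 = (2101 - 45^2)/1 = 76/1 = 76, a_1 = floor((45 + 45)/76) = 1.
  m_2 = 76*1 - 45 = 31, d_2 = (2101 - 31^2)/76 = 1140/76 = 15, a_2 = floor((45 + 31)/15) = 5.
  m_3 = 15*5 - 31 = 44, d_3 = (2101 - 44^2)/15 = 165/15 = 11, a_3 = floor((45 + 44)/11) = 8.
  m_4 = 11*8 - 44 = 44, d_4 = (2101 - 44^2)/11 = 165/11 = 15, a_4 = floor((45 + 44)/15) = 5.
  m_5 = 15*5 - 44 = 31, d_5 = (2101 - 31^2)/15 = 1140/15 = 76, a_5 = floor((45 + 31)/76) = 1.
  m_6 = 76*1 - 31 = 45, d_6 = (2101 - 45^2)/76 = 76/76 = 1, a_6 = floor((45 + 45)/1) = 90.
  m_7 = 1*90 - 45 = 45, d_7 = (2101 - 45^2)/1 = 76/1 = 76: (m_7, d_7) = (m_1, d_1) = (45, 76), so from here the quotients repeat a_1, ..., a_6; the period length is 6.
So sqrt(2101) = [45; (1, 5, 8, 5, 1, 90)] with period length k = 6.
k is even, so the fundamental solution of x^2 - 2101y^2 = 1 is (p_{k-1}, q_{k-1}) = (p_5, q_5); compute convergents through index 5.
Convergents (p_i = a_i*p_{i-1} + p_{i-2}, q_i = a_i*q_{i-1} + q_{i-2} with p_{-2}=0, p_{-1}=1, q_{-2}=1, q_{-1}=0):
  i=0: a_0=45, p_0 = 45*1 + 0 = 45, q_0 = 45*0 + 1 = 1.
  i=1: a_1=1, p_1 = 1*45 + 1 = 46, q_1 = 1*1 + 0 = 1.
  i=2: a_2=5, p_2 = 5*46 + 45 = 275, q_2 = 5*1 + 1 = 6.
  i=3: a_3=8, p_3 = 8*275 + 46 = 2246, q_3 = 8*6 + 1 = 49.
  i=4: a_4=5, p_4 = 5*2246 + 275 = 11505, q_4 = 5*49 + 6 = 251.
  i=5: a_5=1, p_5 = 1*11505 + 2246 = 13751, q_5 = 1*251 + 49 = 300.
Check: 13751^2 - 2101*300^2 = 189090001 - 189090000 = 1, so (x, y) = (13751, 300) solves the equation, and by the theorem it is the least positive solution.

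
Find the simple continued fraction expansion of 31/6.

Run the Euclidean algorithm on 31 and 6; the successive quotients are the partial quotients a_0, a_1, ... (each step inverts the fractional part left over by the previous one):
  31 = 5*6 + 1, so a_0 = 5.
  6 = 6*1 + 0, so a_1 = 6.
The remainder reaches 0 after 2 divisions, so the expansion has 2 partial quotients, read off in order.

[5; 6]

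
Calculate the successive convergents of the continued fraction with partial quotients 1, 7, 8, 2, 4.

Using the convergent recurrence p_i = a_i*p_{i-1} + p_{i-2}, q_i = a_i*q_{i-1} + q_{i-2} with p_{-2}=0, p_{-1}=1, q_{-2}=1, q_{-1}=0:
  i=0: a_0=1, p_0 = 1*1 + 0 = 1, q_0 = 1*0 + 1 = 1.
  i=1: a_1=7, p_1 = 7*1 + 1 = 8, q_1 = 7*1 + 0 = 7.
  i=2: a_2=8, p_2 = 8*8 + 1 = 65, q_2 = 8*7 + 1 = 57.
  i=3: a_3=2, p_3 = 2*65 + 8 = 138, q_3 = 2*57 + 7 = 121.
  i=4: a_4=4, p_4 = 4*138 + 65 = 617, q_4 = 4*121 + 57 = 541.

1/1, 8/7, 65/57, 138/121, 617/541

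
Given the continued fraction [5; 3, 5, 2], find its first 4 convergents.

5/1, 16/3, 85/16, 186/35

Using the convergent recurrence p_i = a_i*p_{i-1} + p_{i-2}, q_i = a_i*q_{i-1} + q_{i-2} with p_{-2}=0, p_{-1}=1, q_{-2}=1, q_{-1}=0:
  i=0: a_0=5, p_0 = 5*1 + 0 = 5, q_0 = 5*0 + 1 = 1.
  i=1: a_1=3, p_1 = 3*5 + 1 = 16, q_1 = 3*1 + 0 = 3.
  i=2: a_2=5, p_2 = 5*16 + 5 = 85, q_2 = 5*3 + 1 = 16.
  i=3: a_3=2, p_3 = 2*85 + 16 = 186, q_3 = 2*16 + 3 = 35.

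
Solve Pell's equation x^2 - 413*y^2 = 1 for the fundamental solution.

First expand sqrt(413) as a continued fraction. With x_i = (sqrt(413) + m_i)/d_i and (m_0, d_0) = (0, 1): a_0 = floor(sqrt(413)) = 20, since 20^2 = 400 <= 413 < 441 = 21^2.
Iterate m_{i+1} = d_i*a_i - m_i, d_{i+1} = (413 - m_{i+1}^2)/d_i, a_{i+1} = floor((a_0 + m_{i+1})/d_{i+1}):
  m_1 = 1*20 - 0 = 20, d_1 = (413 - 20^2)/1 = 13/1 = 13, a_1 = floor((20 + 20)/13) = 3.
  m_2 = 13*3 - 20 = 19, d_2 = (413 - 19^2)/13 = 52/13 = 4, a_2 = floor((20 + 19)/4) = 9.
  m_3 = 4*9 - 19 = 17, d_3 = (413 - 17^2)/4 = 124/4 = 31, a_3 = floor((20 + 17)/31) = 1.
  m_4 = 31*1 - 17 = 14, d_4 = (413 - 14^2)/31 = 217/31 = 7, a_4 = floor((20 + 14)/7) = 4.
  m_5 = 7*4 - 14 = 14, d_5 = (413 - 14^2)/7 = 217/7 = 31, a_5 = floor((20 + 14)/31) = 1.
  m_6 = 31*1 - 14 = 17, d_6 = (413 - 17^2)/31 = 124/31 = 4, a_6 = floor((20 + 17)/4) = 9.
  m_7 = 4*9 - 17 = 19, d_7 = (413 - 19^2)/4 = 52/4 = 13, a_7 = floor((20 + 19)/13) = 3.
  m_8 = 13*3 - 19 = 20, d_8 = (413 - 20^2)/13 = 13/13 = 1, a_8 = floor((20 + 20)/1) = 40.
  m_9 = 1*40 - 20 = 20, d_9 = (413 - 20^2)/1 = 13/1 = 13: (m_9, d_9) = (m_1, d_1) = (20, 13), so from here the quotients repeat a_1, ..., a_8; the period length is 8.
So sqrt(413) = [20; (3, 9, 1, 4, 1, 9, 3, 40)] with period length k = 8.
k is even, so the fundamental solution of x^2 - 413y^2 = 1 is (p_{k-1}, q_{k-1}) = (p_7, q_7); compute convergents through index 7.
Convergents (p_i = a_i*p_{i-1} + p_{i-2}, q_i = a_i*q_{i-1} + q_{i-2} with p_{-2}=0, p_{-1}=1, q_{-2}=1, q_{-1}=0):
  i=0: a_0=20, p_0 = 20*1 + 0 = 20, q_0 = 20*0 + 1 = 1.
  i=1: a_1=3, p_1 = 3*20 + 1 = 61, q_1 = 3*1 + 0 = 3.
  i=2: a_2=9, p_2 = 9*61 + 20 = 569, q_2 = 9*3 + 1 = 28.
  i=3: a_3=1, p_3 = 1*569 + 61 = 630, q_3 = 1*28 + 3 = 31.
  i=4: a_4=4, p_4 = 4*630 + 569 = 3089, q_4 = 4*31 + 28 = 152.
  i=5: a_5=1, p_5 = 1*3089 + 630 = 3719, q_5 = 1*152 + 31 = 183.
  i=6: a_6=9, p_6 = 9*3719 + 3089 = 36560, q_6 = 9*183 + 152 = 1799.
  i=7: a_7=3, p_7 = 3*36560 + 3719 = 113399, q_7 = 3*1799 + 183 = 5580.
Check: 113399^2 - 413*5580^2 = 12859333201 - 12859333200 = 1, so (x, y) = (113399, 5580) solves the equation, and by the theorem it is the least positive solution.

(x, y) = (113399, 5580)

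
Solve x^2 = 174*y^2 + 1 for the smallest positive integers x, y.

(x, y) = (1451, 110)

First expand sqrt(174) as a continued fraction. With x_i = (sqrt(174) + m_i)/d_i and (m_0, d_0) = (0, 1): a_0 = floor(sqrt(174)) = 13, since 13^2 = 169 <= 174 < 196 = 14^2.
Iterate m_{i+1} = d_i*a_i - m_i, d_{i+1} = (174 - m_{i+1}^2)/d_i, a_{i+1} = floor((a_0 + m_{i+1})/d_{i+1}):
  m_1 = 1*13 - 0 = 13, d_1 = (174 - 13^2)/1 = 5/1 = 5, a_1 = floor((13 + 13)/5) = 5.
  m_2 = 5*5 - 13 = 12, d_2 = (174 - 12^2)/5 = 30/5 = 6, a_2 = floor((13 + 12)/6) = 4.
  m_3 = 6*4 - 12 = 12, d_3 = (174 - 12^2)/6 = 30/6 = 5, a_3 = floor((13 + 12)/5) = 5.
  m_4 = 5*5 - 12 = 13, d_4 = (174 - 13^2)/5 = 5/5 = 1, a_4 = floor((13 + 13)/1) = 26.
  m_5 = 1*26 - 13 = 13, d_5 = (174 - 13^2)/1 = 5/1 = 5: (m_5, d_5) = (m_1, d_1) = (13, 5), so from here the quotients repeat a_1, ..., a_4; the period length is 4.
So sqrt(174) = [13; (5, 4, 5, 26)] with period length k = 4.
k is even, so the fundamental solution of x^2 - 174y^2 = 1 is (p_{k-1}, q_{k-1}) = (p_3, q_3); compute convergents through index 3.
Convergents (p_i = a_i*p_{i-1} + p_{i-2}, q_i = a_i*q_{i-1} + q_{i-2} with p_{-2}=0, p_{-1}=1, q_{-2}=1, q_{-1}=0):
  i=0: a_0=13, p_0 = 13*1 + 0 = 13, q_0 = 13*0 + 1 = 1.
  i=1: a_1=5, p_1 = 5*13 + 1 = 66, q_1 = 5*1 + 0 = 5.
  i=2: a_2=4, p_2 = 4*66 + 13 = 277, q_2 = 4*5 + 1 = 21.
  i=3: a_3=5, p_3 = 5*277 + 66 = 1451, q_3 = 5*21 + 5 = 110.
Check: 1451^2 - 174*110^2 = 2105401 - 2105400 = 1, so (x, y) = (1451, 110) solves the equation, and by the theorem it is the least positive solution.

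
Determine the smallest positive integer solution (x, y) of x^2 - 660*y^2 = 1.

(x, y) = (1079, 42)

First expand sqrt(660) as a continued fraction. With x_i = (sqrt(660) + m_i)/d_i and (m_0, d_0) = (0, 1): a_0 = floor(sqrt(660)) = 25, since 25^2 = 625 <= 660 < 676 = 26^2.
Iterate m_{i+1} = d_i*a_i - m_i, d_{i+1} = (660 - m_{i+1}^2)/d_i, a_{i+1} = floor((a_0 + m_{i+1})/d_{i+1}):
  m_1 = 1*25 - 0 = 25, d_1 = (660 - 25^2)/1 = 35/1 = 35, a_1 = floor((25 + 25)/35) = 1.
  m_2 = 35*1 - 25 = 10, d_2 = (660 - 10^2)/35 = 560/35 = 16, a_2 = floor((25 + 10)/16) = 2.
  m_3 = 16*2 - 10 = 22, d_3 = (660 - 22^2)/16 = 176/16 = 11, a_3 = floor((25 + 22)/11) = 4.
  m_4 = 11*4 - 22 = 22, d_4 = (660 - 22^2)/11 = 176/11 = 16, a_4 = floor((25 + 22)/16) = 2.
  m_5 = 16*2 - 22 = 10, d_5 = (660 - 10^2)/16 = 560/16 = 35, a_5 = floor((25 + 10)/35) = 1.
  m_6 = 35*1 - 10 = 25, d_6 = (660 - 25^2)/35 = 35/35 = 1, a_6 = floor((25 + 25)/1) = 50.
  m_7 = 1*50 - 25 = 25, d_7 = (660 - 25^2)/1 = 35/1 = 35: (m_7, d_7) = (m_1, d_1) = (25, 35), so from here the quotients repeat a_1, ..., a_6; the period length is 6.
So sqrt(660) = [25; (1, 2, 4, 2, 1, 50)] with period length k = 6.
k is even, so the fundamental solution of x^2 - 660y^2 = 1 is (p_{k-1}, q_{k-1}) = (p_5, q_5); compute convergents through index 5.
Convergents (p_i = a_i*p_{i-1} + p_{i-2}, q_i = a_i*q_{i-1} + q_{i-2} with p_{-2}=0, p_{-1}=1, q_{-2}=1, q_{-1}=0):
  i=0: a_0=25, p_0 = 25*1 + 0 = 25, q_0 = 25*0 + 1 = 1.
  i=1: a_1=1, p_1 = 1*25 + 1 = 26, q_1 = 1*1 + 0 = 1.
  i=2: a_2=2, p_2 = 2*26 + 25 = 77, q_2 = 2*1 + 1 = 3.
  i=3: a_3=4, p_3 = 4*77 + 26 = 334, q_3 = 4*3 + 1 = 13.
  i=4: a_4=2, p_4 = 2*334 + 77 = 745, q_4 = 2*13 + 3 = 29.
  i=5: a_5=1, p_5 = 1*745 + 334 = 1079, q_5 = 1*29 + 13 = 42.
Check: 1079^2 - 660*42^2 = 1164241 - 1164240 = 1, so (x, y) = (1079, 42) solves the equation, and by the theorem it is the least positive solution.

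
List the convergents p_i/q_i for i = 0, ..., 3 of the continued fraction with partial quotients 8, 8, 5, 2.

8/1, 65/8, 333/41, 731/90

Using the convergent recurrence p_i = a_i*p_{i-1} + p_{i-2}, q_i = a_i*q_{i-1} + q_{i-2} with p_{-2}=0, p_{-1}=1, q_{-2}=1, q_{-1}=0:
  i=0: a_0=8, p_0 = 8*1 + 0 = 8, q_0 = 8*0 + 1 = 1.
  i=1: a_1=8, p_1 = 8*8 + 1 = 65, q_1 = 8*1 + 0 = 8.
  i=2: a_2=5, p_2 = 5*65 + 8 = 333, q_2 = 5*8 + 1 = 41.
  i=3: a_3=2, p_3 = 2*333 + 65 = 731, q_3 = 2*41 + 8 = 90.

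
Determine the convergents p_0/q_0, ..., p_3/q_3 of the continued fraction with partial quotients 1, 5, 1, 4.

1/1, 6/5, 7/6, 34/29

Using the convergent recurrence p_i = a_i*p_{i-1} + p_{i-2}, q_i = a_i*q_{i-1} + q_{i-2} with p_{-2}=0, p_{-1}=1, q_{-2}=1, q_{-1}=0:
  i=0: a_0=1, p_0 = 1*1 + 0 = 1, q_0 = 1*0 + 1 = 1.
  i=1: a_1=5, p_1 = 5*1 + 1 = 6, q_1 = 5*1 + 0 = 5.
  i=2: a_2=1, p_2 = 1*6 + 1 = 7, q_2 = 1*5 + 1 = 6.
  i=3: a_3=4, p_3 = 4*7 + 6 = 34, q_3 = 4*6 + 5 = 29.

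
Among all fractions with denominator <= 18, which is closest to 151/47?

45/14

Expand x = 151/47 as a continued fraction with the Euclidean algorithm:
  151 = 3*47 + 10, so a_0 = 3.
  47 = 4*10 + 7, so a_1 = 4.
  10 = 1*7 + 3, so a_2 = 1.
  7 = 2*3 + 1, so a_3 = 2.
  3 = 3*1 + 0, so a_4 = 3.
so x = [3; 4, 1, 2, 3].
Convergents (p_i = a_i*p_{i-1} + p_{i-2}, q_i = a_i*q_{i-1} + q_{i-2} with p_{-2}=0, p_{-1}=1, q_{-2}=1, q_{-1}=0), until the denominator exceeds 18:
  i=0: a_0=3, p_0 = 3*1 + 0 = 3, q_0 = 3*0 + 1 = 1.
  i=1: a_1=4, p_1 = 4*3 + 1 = 13, q_1 = 4*1 + 0 = 4.
  i=2: a_2=1, p_2 = 1*13 + 3 = 16, q_2 = 1*4 + 1 = 5.
  i=3: a_3=2, p_3 = 2*16 + 13 = 45, q_3 = 2*5 + 4 = 14.
  i=4: a_4=3, p_4 = 3*45 + 16 = 151, q_4 = 3*14 + 5 = 47.
q_4 = 47 > 18, so the last convergent with denominator <= 18 is p_3/q_3 = 45/14.
The closest fraction with denominator <= 18 is either p_3/q_3 or the intermediate fraction (k*p_3 + p_2)/(k*q_3 + q_2) with the largest k >= 1 whose denominator stays <= 18; these approach x as k grows, and every other convergent or intermediate fraction in range is farther away.
Largest k: floor((18 - q_2)/q_3) = floor((18 - 5)/14) = 0.
Since k = 0, no intermediate fraction beyond p_3/q_3 has denominator <= 18, so the convergent 45/14 is the closest (its error is |151*14 - 45*47|/(47*14) = 1/658).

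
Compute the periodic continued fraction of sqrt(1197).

[34; (1, 1, 2, 16, 1, 8, 1, 16, 2, 1, 1, 68)]

Write x_i = (sqrt(1197) + m_i)/d_i with (m_0, d_0) = (0, 1). a_0 = floor(sqrt(1197)) = 34, since 34^2 = 1156 <= 1197 < 1225 = 35^2.
Iterate m_{i+1} = d_i*a_i - m_i, d_{i+1} = (1197 - m_{i+1}^2)/d_i, a_{i+1} = floor((a_0 + m_{i+1})/d_{i+1}):
  m_1 = 1*34 - 0 = 34, d_1 = (1197 - 34^2)/1 = 41/1 = 41, a_1 = floor((34 + 34)/41) = 1.
  m_2 = 41*1 - 34 = 7, d_2 = (1197 - 7^2)/41 = 1148/41 = 28, a_2 = floor((34 + 7)/28) = 1.
  m_3 = 28*1 - 7 = 21, d_3 = (1197 - 21^2)/28 = 756/28 = 27, a_3 = floor((34 + 21)/27) = 2.
  m_4 = 27*2 - 21 = 33, d_4 = (1197 - 33^2)/27 = 108/27 = 4, a_4 = floor((34 + 33)/4) = 16.
  m_5 = 4*16 - 33 = 31, d_5 = (1197 - 31^2)/4 = 236/4 = 59, a_5 = floor((34 + 31)/59) = 1.
  m_6 = 59*1 - 31 = 28, d_6 = (1197 - 28^2)/59 = 413/59 = 7, a_6 = floor((34 + 28)/7) = 8.
  m_7 = 7*8 - 28 = 28, d_7 = (1197 - 28^2)/7 = 413/7 = 59, a_7 = floor((34 + 28)/59) = 1.
  m_8 = 59*1 - 28 = 31, d_8 = (1197 - 31^2)/59 = 236/59 = 4, a_8 = floor((34 + 31)/4) = 16.
  m_9 = 4*16 - 31 = 33, d_9 = (1197 - 33^2)/4 = 108/4 = 27, a_9 = floor((34 + 33)/27) = 2.
  m_10 = 27*2 - 33 = 21, d_10 = (1197 - 21^2)/27 = 756/27 = 28, a_10 = floor((34 + 21)/28) = 1.
  m_11 = 28*1 - 21 = 7, d_11 = (1197 - 7^2)/28 = 1148/28 = 41, a_11 = floor((34 + 7)/41) = 1.
  m_12 = 41*1 - 7 = 34, d_12 = (1197 - 34^2)/41 = 41/41 = 1, a_12 = floor((34 + 34)/1) = 68.
  m_13 = 1*68 - 34 = 34, d_13 = (1197 - 34^2)/1 = 41/1 = 41: (m_13, d_13) = (m_1, d_1) = (34, 41), so from here the quotients repeat a_1, ..., a_12; the period length is 12.
Hence the expansion of sqrt(1197) is a_0 = 34 followed by the repeating block 1, 1, 2, 16, 1, 8, 1, 16, 2, 1, 1, 68 (period 12).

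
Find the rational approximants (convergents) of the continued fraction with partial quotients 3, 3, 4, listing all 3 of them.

Using the convergent recurrence p_i = a_i*p_{i-1} + p_{i-2}, q_i = a_i*q_{i-1} + q_{i-2} with p_{-2}=0, p_{-1}=1, q_{-2}=1, q_{-1}=0:
  i=0: a_0=3, p_0 = 3*1 + 0 = 3, q_0 = 3*0 + 1 = 1.
  i=1: a_1=3, p_1 = 3*3 + 1 = 10, q_1 = 3*1 + 0 = 3.
  i=2: a_2=4, p_2 = 4*10 + 3 = 43, q_2 = 4*3 + 1 = 13.

3/1, 10/3, 43/13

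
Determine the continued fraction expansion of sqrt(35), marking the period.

Write x_i = (sqrt(35) + m_i)/d_i with (m_0, d_0) = (0, 1). a_0 = floor(sqrt(35)) = 5, since 5^2 = 25 <= 35 < 36 = 6^2.
Iterate m_{i+1} = d_i*a_i - m_i, d_{i+1} = (35 - m_{i+1}^2)/d_i, a_{i+1} = floor((a_0 + m_{i+1})/d_{i+1}):
  m_1 = 1*5 - 0 = 5, d_1 = (35 - 5^2)/1 = 10/1 = 10, a_1 = floor((5 + 5)/10) = 1.
  m_2 = 10*1 - 5 = 5, d_2 = (35 - 5^2)/10 = 10/10 = 1, a_2 = floor((5 + 5)/1) = 10.
  m_3 = 1*10 - 5 = 5, d_3 = (35 - 5^2)/1 = 10/1 = 10: (m_3, d_3) = (m_1, d_1) = (5, 10), so from here the quotients repeat a_1, a_2; the period length is 2.
Hence the expansion of sqrt(35) is a_0 = 5 followed by the repeating block 1, 10 (period 2).

[5; (1, 10)]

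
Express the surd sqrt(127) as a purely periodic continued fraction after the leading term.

Write x_i = (sqrt(127) + m_i)/d_i with (m_0, d_0) = (0, 1). a_0 = floor(sqrt(127)) = 11, since 11^2 = 121 <= 127 < 144 = 12^2.
Iterate m_{i+1} = d_i*a_i - m_i, d_{i+1} = (127 - m_{i+1}^2)/d_i, a_{i+1} = floor((a_0 + m_{i+1})/d_{i+1}):
  m_1 = 1*11 - 0 = 11, d_1 = (127 - 11^2)/1 = 6/1 = 6, a_1 = floor((11 + 11)/6) = 3.
  m_2 = 6*3 - 11 = 7, d_2 = (127 - 7^2)/6 = 78/6 = 13, a_2 = floor((11 + 7)/13) = 1.
  m_3 = 13*1 - 7 = 6, d_3 = (127 - 6^2)/13 = 91/13 = 7, a_3 = floor((11 + 6)/7) = 2.
  m_4 = 7*2 - 6 = 8, d_4 = (127 - 8^2)/7 = 63/7 = 9, a_4 = floor((11 + 8)/9) = 2.
  m_5 = 9*2 - 8 = 10, d_5 = (127 - 10^2)/9 = 27/9 = 3, a_5 = floor((11 + 10)/3) = 7.
  m_6 = 3*7 - 10 = 11, d_6 = (127 - 11^2)/3 = 6/3 = 2, a_6 = floor((11 + 11)/2) = 11.
  m_7 = 2*11 - 11 = 11, d_7 = (127 - 11^2)/2 = 6/2 = 3, a_7 = floor((11 + 11)/3) = 7.
  m_8 = 3*7 - 11 = 10, d_8 = (127 - 10^2)/3 = 27/3 = 9, a_8 = floor((11 + 10)/9) = 2.
  m_9 = 9*2 - 10 = 8, d_9 = (127 - 8^2)/9 = 63/9 = 7, a_9 = floor((11 + 8)/7) = 2.
  m_10 = 7*2 - 8 = 6, d_10 = (127 - 6^2)/7 = 91/7 = 13, a_10 = floor((11 + 6)/13) = 1.
  m_11 = 13*1 - 6 = 7, d_11 = (127 - 7^2)/13 = 78/13 = 6, a_11 = floor((11 + 7)/6) = 3.
  m_12 = 6*3 - 7 = 11, d_12 = (127 - 11^2)/6 = 6/6 = 1, a_12 = floor((11 + 11)/1) = 22.
  m_13 = 1*22 - 11 = 11, d_13 = (127 - 11^2)/1 = 6/1 = 6: (m_13, d_13) = (m_1, d_1) = (11, 6), so from here the quotients repeat a_1, ..., a_12; the period length is 12.
Hence the expansion of sqrt(127) is a_0 = 11 followed by the repeating block 3, 1, 2, 2, 7, 11, 7, 2, 2, 1, 3, 22 (period 12).

[11; (3, 1, 2, 2, 7, 11, 7, 2, 2, 1, 3, 22)]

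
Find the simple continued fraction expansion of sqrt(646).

[25; (2, 2, 2, 50)]

Write x_i = (sqrt(646) + m_i)/d_i with (m_0, d_0) = (0, 1). a_0 = floor(sqrt(646)) = 25, since 25^2 = 625 <= 646 < 676 = 26^2.
Iterate m_{i+1} = d_i*a_i - m_i, d_{i+1} = (646 - m_{i+1}^2)/d_i, a_{i+1} = floor((a_0 + m_{i+1})/d_{i+1}):
  m_1 = 1*25 - 0 = 25, d_1 = (646 - 25^2)/1 = 21/1 = 21, a_1 = floor((25 + 25)/21) = 2.
  m_2 = 21*2 - 25 = 17, d_2 = (646 - 17^2)/21 = 357/21 = 17, a_2 = floor((25 + 17)/17) = 2.
  m_3 = 17*2 - 17 = 17, d_3 = (646 - 17^2)/17 = 357/17 = 21, a_3 = floor((25 + 17)/21) = 2.
  m_4 = 21*2 - 17 = 25, d_4 = (646 - 25^2)/21 = 21/21 = 1, a_4 = floor((25 + 25)/1) = 50.
  m_5 = 1*50 - 25 = 25, d_5 = (646 - 25^2)/1 = 21/1 = 21: (m_5, d_5) = (m_1, d_1) = (25, 21), so from here the quotients repeat a_1, ..., a_4; the period length is 4.
Hence the expansion of sqrt(646) is a_0 = 25 followed by the repeating block 2, 2, 2, 50 (period 4).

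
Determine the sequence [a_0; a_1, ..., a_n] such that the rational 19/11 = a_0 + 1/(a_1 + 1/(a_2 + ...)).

Run the Euclidean algorithm on 19 and 11; the successive quotients are the partial quotients a_0, a_1, ... (each step inverts the fractional part left over by the previous one):
  19 = 1*11 + 8, so a_0 = 1.
  11 = 1*8 + 3, so a_1 = 1.
  8 = 2*3 + 2, so a_2 = 2.
  3 = 1*2 + 1, so a_3 = 1.
  2 = 2*1 + 0, so a_4 = 2.
The remainder reaches 0 after 5 divisions, so the expansion has 5 partial quotients, read off in order.

[1; 1, 2, 1, 2]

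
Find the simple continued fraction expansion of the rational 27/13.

[2; 13]

Run the Euclidean algorithm on 27 and 13; the successive quotients are the partial quotients a_0, a_1, ... (each step inverts the fractional part left over by the previous one):
  27 = 2*13 + 1, so a_0 = 2.
  13 = 13*1 + 0, so a_1 = 13.
The remainder reaches 0 after 2 divisions, so the expansion has 2 partial quotients, read off in order.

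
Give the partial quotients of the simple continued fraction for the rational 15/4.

[3; 1, 3]

Run the Euclidean algorithm on 15 and 4; the successive quotients are the partial quotients a_0, a_1, ... (each step inverts the fractional part left over by the previous one):
  15 = 3*4 + 3, so a_0 = 3.
  4 = 1*3 + 1, so a_1 = 1.
  3 = 3*1 + 0, so a_2 = 3.
The remainder reaches 0 after 3 divisions, so the expansion has 3 partial quotients, read off in order.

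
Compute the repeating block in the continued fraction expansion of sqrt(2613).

Write x_i = (sqrt(2613) + m_i)/d_i with (m_0, d_0) = (0, 1). a_0 = floor(sqrt(2613)) = 51, since 51^2 = 2601 <= 2613 < 2704 = 52^2.
Iterate m_{i+1} = d_i*a_i - m_i, d_{i+1} = (2613 - m_{i+1}^2)/d_i, a_{i+1} = floor((a_0 + m_{i+1})/d_{i+1}):
  m_1 = 1*51 - 0 = 51, d_1 = (2613 - 51^2)/1 = 12/1 = 12, a_1 = floor((51 + 51)/12) = 8.
  m_2 = 12*8 - 51 = 45, d_2 = (2613 - 45^2)/12 = 588/12 = 49, a_2 = floor((51 + 45)/49) = 1.
  m_3 = 49*1 - 45 = 4, d_3 = (2613 - 4^2)/49 = 2597/49 = 53, a_3 = floor((51 + 4)/53) = 1.
  m_4 = 53*1 - 4 = 49, d_4 = (2613 - 49^2)/53 = 212/53 = 4, a_4 = floor((51 + 49)/4) = 25.
  m_5 = 4*25 - 49 = 51, d_5 = (2613 - 51^2)/4 = 12/4 = 3, a_5 = floor((51 + 51)/3) = 34.
  m_6 = 3*34 - 51 = 51, d_6 = (2613 - 51^2)/3 = 12/3 = 4, a_6 = floor((51 + 51)/4) = 25.
  m_7 = 4*25 - 51 = 49, d_7 = (2613 - 49^2)/4 = 212/4 = 53, a_7 = floor((51 + 49)/53) = 1.
  m_8 = 53*1 - 49 = 4, d_8 = (2613 - 4^2)/53 = 2597/53 = 49, a_8 = floor((51 + 4)/49) = 1.
  m_9 = 49*1 - 4 = 45, d_9 = (2613 - 45^2)/49 = 588/49 = 12, a_9 = floor((51 + 45)/12) = 8.
  m_10 = 12*8 - 45 = 51, d_10 = (2613 - 51^2)/12 = 12/12 = 1, a_10 = floor((51 + 51)/1) = 102.
  m_11 = 1*102 - 51 = 51, d_11 = (2613 - 51^2)/1 = 12/1 = 12: (m_11, d_11) = (m_1, d_1) = (51, 12), so from here the quotients repeat a_1, ..., a_10; the period length is 10.
Hence the expansion of sqrt(2613) is a_0 = 51 followed by the repeating block 8, 1, 1, 25, 34, 25, 1, 1, 8, 102 (period 10).

[51; (8, 1, 1, 25, 34, 25, 1, 1, 8, 102)]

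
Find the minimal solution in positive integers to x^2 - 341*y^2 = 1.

First expand sqrt(341) as a continued fraction. With x_i = (sqrt(341) + m_i)/d_i and (m_0, d_0) = (0, 1): a_0 = floor(sqrt(341)) = 18, since 18^2 = 324 <= 341 < 361 = 19^2.
Iterate m_{i+1} = d_i*a_i - m_i, d_{i+1} = (341 - m_{i+1}^2)/d_i, a_{i+1} = floor((a_0 + m_{i+1})/d_{i+1}):
  m_1 = 1*18 - 0 = 18, d_1 = (341 - 18^2)/1 = 17/1 = 17, a_1 = floor((18 + 18)/17) = 2.
  m_2 = 17*2 - 18 = 16, d_2 = (341 - 16^2)/17 = 85/17 = 5, a_2 = floor((18 + 16)/5) = 6.
  m_3 = 5*6 - 16 = 14, d_3 = (341 - 14^2)/5 = 145/5 = 29, a_3 = floor((18 + 14)/29) = 1.
  m_4 = 29*1 - 14 = 15, d_4 = (341 - 15^2)/29 = 116/29 = 4, a_4 = floor((18 + 15)/4) = 8.
  m_5 = 4*8 - 15 = 17, d_5 = (341 - 17^2)/4 = 52/4 = 13, a_5 = floor((18 + 17)/13) = 2.
  m_6 = 13*2 - 17 = 9, d_6 = (341 - 9^2)/13 = 260/13 = 20, a_6 = floor((18 + 9)/20) = 1.
  m_7 = 20*1 - 9 = 11, d_7 = (341 - 11^2)/20 = 220/20 = 11, a_7 = floor((18 + 11)/11) = 2.
  m_8 = 11*2 - 11 = 11, d_8 = (341 - 11^2)/11 = 220/11 = 20, a_8 = floor((18 + 11)/20) = 1.
  m_9 = 20*1 - 11 = 9, d_9 = (341 - 9^2)/20 = 260/20 = 13, a_9 = floor((18 + 9)/13) = 2.
  m_10 = 13*2 - 9 = 17, d_10 = (341 - 17^2)/13 = 52/13 = 4, a_10 = floor((18 + 17)/4) = 8.
  m_11 = 4*8 - 17 = 15, d_11 = (341 - 15^2)/4 = 116/4 = 29, a_11 = floor((18 + 15)/29) = 1.
  m_12 = 29*1 - 15 = 14, d_12 = (341 - 14^2)/29 = 145/29 = 5, a_12 = floor((18 + 14)/5) = 6.
  m_13 = 5*6 - 14 = 16, d_13 = (341 - 16^2)/5 = 85/5 = 17, a_13 = floor((18 + 16)/17) = 2.
  m_14 = 17*2 - 16 = 18, d_14 = (341 - 18^2)/17 = 17/17 = 1, a_14 = floor((18 + 18)/1) = 36.
  m_15 = 1*36 - 18 = 18, d_15 = (341 - 18^2)/1 = 17/1 = 17: (m_15, d_15) = (m_1, d_1) = (18, 17), so from here the quotients repeat a_1, ..., a_14; the period length is 14.
So sqrt(341) = [18; (2, 6, 1, 8, 2, 1, 2, 1, 2, 8, 1, 6, 2, 36)] with period length k = 14.
k is even, so the fundamental solution of x^2 - 341y^2 = 1 is (p_{k-1}, q_{k-1}) = (p_13, q_13); compute convergents through index 13.
Convergents (p_i = a_i*p_{i-1} + p_{i-2}, q_i = a_i*q_{i-1} + q_{i-2} with p_{-2}=0, p_{-1}=1, q_{-2}=1, q_{-1}=0):
  i=0: a_0=18, p_0 = 18*1 + 0 = 18, q_0 = 18*0 + 1 = 1.
  i=1: a_1=2, p_1 = 2*18 + 1 = 37, q_1 = 2*1 + 0 = 2.
  i=2: a_2=6, p_2 = 6*37 + 18 = 240, q_2 = 6*2 + 1 = 13.
  i=3: a_3=1, p_3 = 1*240 + 37 = 277, q_3 = 1*13 + 2 = 15.
  i=4: a_4=8, p_4 = 8*277 + 240 = 2456, q_4 = 8*15 + 13 = 133.
  i=5: a_5=2, p_5 = 2*2456 + 277 = 5189, q_5 = 2*133 + 15 = 281.
  i=6: a_6=1, p_6 = 1*5189 + 2456 = 7645, q_6 = 1*281 + 133 = 414.
  i=7: a_7=2, p_7 = 2*7645 + 5189 = 20479, q_7 = 2*414 + 281 = 1109.
  i=8: a_8=1, p_8 = 1*20479 + 7645 = 28124, q_8 = 1*1109 + 414 = 1523.
  i=9: a_9=2, p_9 = 2*28124 + 20479 = 76727, q_9 = 2*1523 + 1109 = 4155.
  i=10: a_10=8, p_10 = 8*76727 + 28124 = 641940, q_10 = 8*4155 + 1523 = 34763.
  i=11: a_11=1, p_11 = 1*641940 + 76727 = 718667, q_11 = 1*34763 + 4155 = 38918.
  i=12: a_12=6, p_12 = 6*718667 + 641940 = 4953942, q_12 = 6*38918 + 34763 = 268271.
  i=13: a_13=2, p_13 = 2*4953942 + 718667 = 10626551, q_13 = 2*268271 + 38918 = 575460.
Check: 10626551^2 - 341*575460^2 = 112923586155601 - 112923586155600 = 1, so (x, y) = (10626551, 575460) solves the equation, and by the theorem it is the least positive solution.

(x, y) = (10626551, 575460)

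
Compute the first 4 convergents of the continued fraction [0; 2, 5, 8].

Using the convergent recurrence p_i = a_i*p_{i-1} + p_{i-2}, q_i = a_i*q_{i-1} + q_{i-2} with p_{-2}=0, p_{-1}=1, q_{-2}=1, q_{-1}=0:
  i=0: a_0=0, p_0 = 0*1 + 0 = 0, q_0 = 0*0 + 1 = 1.
  i=1: a_1=2, p_1 = 2*0 + 1 = 1, q_1 = 2*1 + 0 = 2.
  i=2: a_2=5, p_2 = 5*1 + 0 = 5, q_2 = 5*2 + 1 = 11.
  i=3: a_3=8, p_3 = 8*5 + 1 = 41, q_3 = 8*11 + 2 = 90.

0/1, 1/2, 5/11, 41/90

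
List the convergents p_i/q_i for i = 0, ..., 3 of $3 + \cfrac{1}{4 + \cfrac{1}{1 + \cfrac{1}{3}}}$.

3/1, 13/4, 16/5, 61/19

Using the convergent recurrence p_i = a_i*p_{i-1} + p_{i-2}, q_i = a_i*q_{i-1} + q_{i-2} with p_{-2}=0, p_{-1}=1, q_{-2}=1, q_{-1}=0:
  i=0: a_0=3, p_0 = 3*1 + 0 = 3, q_0 = 3*0 + 1 = 1.
  i=1: a_1=4, p_1 = 4*3 + 1 = 13, q_1 = 4*1 + 0 = 4.
  i=2: a_2=1, p_2 = 1*13 + 3 = 16, q_2 = 1*4 + 1 = 5.
  i=3: a_3=3, p_3 = 3*16 + 13 = 61, q_3 = 3*5 + 4 = 19.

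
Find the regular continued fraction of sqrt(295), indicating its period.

Write x_i = (sqrt(295) + m_i)/d_i with (m_0, d_0) = (0, 1). a_0 = floor(sqrt(295)) = 17, since 17^2 = 289 <= 295 < 324 = 18^2.
Iterate m_{i+1} = d_i*a_i - m_i, d_{i+1} = (295 - m_{i+1}^2)/d_i, a_{i+1} = floor((a_0 + m_{i+1})/d_{i+1}):
  m_1 = 1*17 - 0 = 17, d_1 = (295 - 17^2)/1 = 6/1 = 6, a_1 = floor((17 + 17)/6) = 5.
  m_2 = 6*5 - 17 = 13, d_2 = (295 - 13^2)/6 = 126/6 = 21, a_2 = floor((17 + 13)/21) = 1.
  m_3 = 21*1 - 13 = 8, d_3 = (295 - 8^2)/21 = 231/21 = 11, a_3 = floor((17 + 8)/11) = 2.
  m_4 = 11*2 - 8 = 14, d_4 = (295 - 14^2)/11 = 99/11 = 9, a_4 = floor((17 + 14)/9) = 3.
  m_5 = 9*3 - 14 = 13, d_5 = (295 - 13^2)/9 = 126/9 = 14, a_5 = floor((17 + 13)/14) = 2.
  m_6 = 14*2 - 13 = 15, d_6 = (295 - 15^2)/14 = 70/14 = 5, a_6 = floor((17 + 15)/5) = 6.
  m_7 = 5*6 - 15 = 15, d_7 = (295 - 15^2)/5 = 70/5 = 14, a_7 = floor((17 + 15)/14) = 2.
  m_8 = 14*2 - 15 = 13, d_8 = (295 - 13^2)/14 = 126/14 = 9, a_8 = floor((17 + 13)/9) = 3.
  m_9 = 9*3 - 13 = 14, d_9 = (295 - 14^2)/9 = 99/9 = 11, a_9 = floor((17 + 14)/11) = 2.
  m_10 = 11*2 - 14 = 8, d_10 = (295 - 8^2)/11 = 231/11 = 21, a_10 = floor((17 + 8)/21) = 1.
  m_11 = 21*1 - 8 = 13, d_11 = (295 - 13^2)/21 = 126/21 = 6, a_11 = floor((17 + 13)/6) = 5.
  m_12 = 6*5 - 13 = 17, d_12 = (295 - 17^2)/6 = 6/6 = 1, a_12 = floor((17 + 17)/1) = 34.
  m_13 = 1*34 - 17 = 17, d_13 = (295 - 17^2)/1 = 6/1 = 6: (m_13, d_13) = (m_1, d_1) = (17, 6), so from here the quotients repeat a_1, ..., a_12; the period length is 12.
Hence the expansion of sqrt(295) is a_0 = 17 followed by the repeating block 5, 1, 2, 3, 2, 6, 2, 3, 2, 1, 5, 34 (period 12).

[17; (5, 1, 2, 3, 2, 6, 2, 3, 2, 1, 5, 34)]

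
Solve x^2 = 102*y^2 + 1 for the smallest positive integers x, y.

(x, y) = (101, 10)

First expand sqrt(102) as a continued fraction. With x_i = (sqrt(102) + m_i)/d_i and (m_0, d_0) = (0, 1): a_0 = floor(sqrt(102)) = 10, since 10^2 = 100 <= 102 < 121 = 11^2.
Iterate m_{i+1} = d_i*a_i - m_i, d_{i+1} = (102 - m_{i+1}^2)/d_i, a_{i+1} = floor((a_0 + m_{i+1})/d_{i+1}):
  m_1 = 1*10 - 0 = 10, d_1 = (102 - 10^2)/1 = 2/1 = 2, a_1 = floor((10 + 10)/2) = 10.
  m_2 = 2*10 - 10 = 10, d_2 = (102 - 10^2)/2 = 2/2 = 1, a_2 = floor((10 + 10)/1) = 20.
  m_3 = 1*20 - 10 = 10, d_3 = (102 - 10^2)/1 = 2/1 = 2: (m_3, d_3) = (m_1, d_1) = (10, 2), so from here the quotients repeat a_1, a_2; the period length is 2.
So sqrt(102) = [10; (10, 20)] with period length k = 2.
k is even, so the fundamental solution of x^2 - 102y^2 = 1 is (p_{k-1}, q_{k-1}) = (p_1, q_1); compute convergents through index 1.
Convergents (p_i = a_i*p_{i-1} + p_{i-2}, q_i = a_i*q_{i-1} + q_{i-2} with p_{-2}=0, p_{-1}=1, q_{-2}=1, q_{-1}=0):
  i=0: a_0=10, p_0 = 10*1 + 0 = 10, q_0 = 10*0 + 1 = 1.
  i=1: a_1=10, p_1 = 10*10 + 1 = 101, q_1 = 10*1 + 0 = 10.
Check: 101^2 - 102*10^2 = 10201 - 10200 = 1, so (x, y) = (101, 10) solves the equation, and by the theorem it is the least positive solution.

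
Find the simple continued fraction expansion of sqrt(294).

Write x_i = (sqrt(294) + m_i)/d_i with (m_0, d_0) = (0, 1). a_0 = floor(sqrt(294)) = 17, since 17^2 = 289 <= 294 < 324 = 18^2.
Iterate m_{i+1} = d_i*a_i - m_i, d_{i+1} = (294 - m_{i+1}^2)/d_i, a_{i+1} = floor((a_0 + m_{i+1})/d_{i+1}):
  m_1 = 1*17 - 0 = 17, d_1 = (294 - 17^2)/1 = 5/1 = 5, a_1 = floor((17 + 17)/5) = 6.
  m_2 = 5*6 - 17 = 13, d_2 = (294 - 13^2)/5 = 125/5 = 25, a_2 = floor((17 + 13)/25) = 1.
  m_3 = 25*1 - 13 = 12, d_3 = (294 - 12^2)/25 = 150/25 = 6, a_3 = floor((17 + 12)/6) = 4.
  m_4 = 6*4 - 12 = 12, d_4 = (294 - 12^2)/6 = 150/6 = 25, a_4 = floor((17 + 12)/25) = 1.
  m_5 = 25*1 - 12 = 13, d_5 = (294 - 13^2)/25 = 125/25 = 5, a_5 = floor((17 + 13)/5) = 6.
  m_6 = 5*6 - 13 = 17, d_6 = (294 - 17^2)/5 = 5/5 = 1, a_6 = floor((17 + 17)/1) = 34.
  m_7 = 1*34 - 17 = 17, d_7 = (294 - 17^2)/1 = 5/1 = 5: (m_7, d_7) = (m_1, d_1) = (17, 5), so from here the quotients repeat a_1, ..., a_6; the period length is 6.
Hence the expansion of sqrt(294) is a_0 = 17 followed by the repeating block 6, 1, 4, 1, 6, 34 (period 6).

[17; (6, 1, 4, 1, 6, 34)]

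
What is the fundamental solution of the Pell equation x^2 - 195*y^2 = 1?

First expand sqrt(195) as a continued fraction. With x_i = (sqrt(195) + m_i)/d_i and (m_0, d_0) = (0, 1): a_0 = floor(sqrt(195)) = 13, since 13^2 = 169 <= 195 < 196 = 14^2.
Iterate m_{i+1} = d_i*a_i - m_i, d_{i+1} = (195 - m_{i+1}^2)/d_i, a_{i+1} = floor((a_0 + m_{i+1})/d_{i+1}):
  m_1 = 1*13 - 0 = 13, d_1 = (195 - 13^2)/1 = 26/1 = 26, a_1 = floor((13 + 13)/26) = 1.
  m_2 = 26*1 - 13 = 13, d_2 = (195 - 13^2)/26 = 26/26 = 1, a_2 = floor((13 + 13)/1) = 26.
  m_3 = 1*26 - 13 = 13, d_3 = (195 - 13^2)/1 = 26/1 = 26: (m_3, d_3) = (m_1, d_1) = (13, 26), so from here the quotients repeat a_1, a_2; the period length is 2.
So sqrt(195) = [13; (1, 26)] with period length k = 2.
k is even, so the fundamental solution of x^2 - 195y^2 = 1 is (p_{k-1}, q_{k-1}) = (p_1, q_1); compute convergents through index 1.
Convergents (p_i = a_i*p_{i-1} + p_{i-2}, q_i = a_i*q_{i-1} + q_{i-2} with p_{-2}=0, p_{-1}=1, q_{-2}=1, q_{-1}=0):
  i=0: a_0=13, p_0 = 13*1 + 0 = 13, q_0 = 13*0 + 1 = 1.
  i=1: a_1=1, p_1 = 1*13 + 1 = 14, q_1 = 1*1 + 0 = 1.
Check: 14^2 - 195*1^2 = 196 - 195 = 1, so (x, y) = (14, 1) solves the equation, and by the theorem it is the least positive solution.

(x, y) = (14, 1)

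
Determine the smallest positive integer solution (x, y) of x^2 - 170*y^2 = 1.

(x, y) = (339, 26)

First expand sqrt(170) as a continued fraction. With x_i = (sqrt(170) + m_i)/d_i and (m_0, d_0) = (0, 1): a_0 = floor(sqrt(170)) = 13, since 13^2 = 169 <= 170 < 196 = 14^2.
Iterate m_{i+1} = d_i*a_i - m_i, d_{i+1} = (170 - m_{i+1}^2)/d_i, a_{i+1} = floor((a_0 + m_{i+1})/d_{i+1}):
  m_1 = 1*13 - 0 = 13, d_1 = (170 - 13^2)/1 = 1/1 = 1, a_1 = floor((13 + 13)/1) = 26.
  m_2 = 1*26 - 13 = 13, d_2 = (170 - 13^2)/1 = 1/1 = 1: (m_2, d_2) = (m_1, d_1) = (13, 1), so from here the quotient a_1 repeats; the period length is 1.
So sqrt(170) = [13; (26)] with period length k = 1.
k is odd, so (p_{k-1}, q_{k-1}) only solves x^2 - 170y^2 = -1 and the fundamental solution of x^2 - 170y^2 = 1 is (p_{2k-1}, q_{2k-1}) = (p_1, q_1); compute convergents through index 1, running through the period twice.
Convergents (p_i = a_i*p_{i-1} + p_{i-2}, q_i = a_i*q_{i-1} + q_{i-2} with p_{-2}=0, p_{-1}=1, q_{-2}=1, q_{-1}=0):
  i=0: a_0=13, p_0 = 13*1 + 0 = 13, q_0 = 13*0 + 1 = 1.
  i=1: a_1=26, p_1 = 26*13 + 1 = 339, q_1 = 26*1 + 0 = 26.
Indeed p_0^2 - 170*q_0^2 = 169 - 170 = -1, not +1.
Check: 339^2 - 170*26^2 = 114921 - 114920 = 1, so (x, y) = (339, 26) solves the equation, and by the theorem it is the least positive solution.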